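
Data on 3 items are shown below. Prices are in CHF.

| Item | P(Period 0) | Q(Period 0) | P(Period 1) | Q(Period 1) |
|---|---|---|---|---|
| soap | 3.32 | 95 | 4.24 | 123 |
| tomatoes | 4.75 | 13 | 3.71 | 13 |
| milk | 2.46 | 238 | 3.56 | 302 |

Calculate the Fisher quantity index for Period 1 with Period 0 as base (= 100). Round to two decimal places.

126.35

Laspeyres component (base-period weights):
ΣP(Period 0)Q(Period 1) = 3.32×123 + 4.75×13 + 2.46×302 = 408.36 + 61.75 + 742.92 = 1213.03
ΣP(Period 0)Q(Period 0) = 3.32×95 + 4.75×13 + 2.46×238 = 315.4 + 61.75 + 585.48 = 962.63
L = 1213.03 / 962.63 × 100 = 126.0121
Paasche component (current-period weights):
ΣP(Period 1)Q(Period 1) = 4.24×123 + 3.71×13 + 3.56×302 = 521.52 + 48.23 + 1075.12 = 1644.87
ΣP(Period 1)Q(Period 0) = 4.24×95 + 3.71×13 + 3.56×238 = 402.8 + 48.23 + 847.28 = 1298.31
P = 1644.87 / 1298.31 × 100 = 126.6932
Fisher = √(L × P) = √(126.0121 × 126.6932) = 126.3522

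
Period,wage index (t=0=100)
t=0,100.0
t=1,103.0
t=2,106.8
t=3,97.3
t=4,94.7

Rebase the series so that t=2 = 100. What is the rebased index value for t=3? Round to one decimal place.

91.1

Rebased(t=3) = 97.3 / 106.8 × 100 = 91.1049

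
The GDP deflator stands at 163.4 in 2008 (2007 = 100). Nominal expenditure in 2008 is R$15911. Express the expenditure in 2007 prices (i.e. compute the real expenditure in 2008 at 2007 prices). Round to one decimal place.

Real = Nominal ÷ (Index/100) = 15911 ÷ (163.4/100)
     = 15911 ÷ 1.634 = 9737.4541

9737.5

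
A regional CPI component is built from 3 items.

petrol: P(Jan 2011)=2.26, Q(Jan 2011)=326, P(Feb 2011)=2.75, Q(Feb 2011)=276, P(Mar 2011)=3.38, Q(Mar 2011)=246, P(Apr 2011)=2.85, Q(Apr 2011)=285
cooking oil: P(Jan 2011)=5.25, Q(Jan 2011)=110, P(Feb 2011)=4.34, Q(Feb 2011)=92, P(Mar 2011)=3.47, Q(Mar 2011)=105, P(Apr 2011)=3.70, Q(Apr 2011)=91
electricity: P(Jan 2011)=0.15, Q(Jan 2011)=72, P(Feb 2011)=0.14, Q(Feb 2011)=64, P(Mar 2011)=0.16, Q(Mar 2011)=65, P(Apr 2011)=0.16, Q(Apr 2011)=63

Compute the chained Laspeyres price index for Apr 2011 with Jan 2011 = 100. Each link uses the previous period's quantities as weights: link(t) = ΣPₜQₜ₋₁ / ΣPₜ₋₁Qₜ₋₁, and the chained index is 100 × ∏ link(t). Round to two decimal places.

Link Jan 2011→Feb 2011:
ΣP(Feb 2011)Q(Jan 2011) = 2.75×326 + 4.34×110 + 0.14×72 = 896.5 + 477.4 + 10.08 = 1383.98
ΣP(Jan 2011)Q(Jan 2011) = 2.26×326 + 5.25×110 + 0.15×72 = 736.76 + 577.5 + 10.8 = 1325.06
link = 1383.98/1325.06 = 1.044466
Link Feb 2011→Mar 2011:
ΣP(Mar 2011)Q(Feb 2011) = 3.38×276 + 3.47×92 + 0.16×64 = 932.88 + 319.24 + 10.24 = 1262.36
ΣP(Feb 2011)Q(Feb 2011) = 2.75×276 + 4.34×92 + 0.14×64 = 759 + 399.28 + 8.96 = 1167.24
link = 1262.36/1167.24 = 1.081491
Link Mar 2011→Apr 2011:
ΣP(Apr 2011)Q(Mar 2011) = 2.85×246 + 3.70×105 + 0.16×65 = 701.1 + 388.5 + 10.4 = 1100
ΣP(Mar 2011)Q(Mar 2011) = 3.38×246 + 3.47×105 + 0.16×65 = 831.48 + 364.35 + 10.4 = 1206.23
link = 1100/1206.23 = 0.911932
Chained index = 100 × 1.044466 × 1.081491 × 0.911932 = 103.0101

103.01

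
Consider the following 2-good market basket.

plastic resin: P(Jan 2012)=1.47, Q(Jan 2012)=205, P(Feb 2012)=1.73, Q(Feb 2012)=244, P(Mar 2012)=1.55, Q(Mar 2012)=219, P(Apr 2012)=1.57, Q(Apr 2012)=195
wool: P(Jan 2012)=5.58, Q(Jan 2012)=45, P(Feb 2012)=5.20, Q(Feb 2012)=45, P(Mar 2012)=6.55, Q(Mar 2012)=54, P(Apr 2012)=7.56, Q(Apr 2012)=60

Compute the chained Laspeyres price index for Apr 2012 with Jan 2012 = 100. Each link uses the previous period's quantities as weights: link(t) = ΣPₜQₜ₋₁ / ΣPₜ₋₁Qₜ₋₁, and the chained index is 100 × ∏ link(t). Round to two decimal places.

118.58

Link Jan 2012→Feb 2012:
ΣP(Feb 2012)Q(Jan 2012) = 1.73×205 + 5.20×45 = 354.65 + 234 = 588.65
ΣP(Jan 2012)Q(Jan 2012) = 1.47×205 + 5.58×45 = 301.35 + 251.1 = 552.45
link = 588.65/552.45 = 1.065526
Link Feb 2012→Mar 2012:
ΣP(Mar 2012)Q(Feb 2012) = 1.55×244 + 6.55×45 = 378.2 + 294.75 = 672.95
ΣP(Feb 2012)Q(Feb 2012) = 1.73×244 + 5.20×45 = 422.12 + 234 = 656.12
link = 672.95/656.12 = 1.025651
Link Mar 2012→Apr 2012:
ΣP(Apr 2012)Q(Mar 2012) = 1.57×219 + 7.56×54 = 343.83 + 408.24 = 752.07
ΣP(Mar 2012)Q(Mar 2012) = 1.55×219 + 6.55×54 = 339.45 + 353.7 = 693.15
link = 752.07/693.15 = 1.085003
Chained index = 100 × 1.065526 × 1.025651 × 1.085003 = 118.5754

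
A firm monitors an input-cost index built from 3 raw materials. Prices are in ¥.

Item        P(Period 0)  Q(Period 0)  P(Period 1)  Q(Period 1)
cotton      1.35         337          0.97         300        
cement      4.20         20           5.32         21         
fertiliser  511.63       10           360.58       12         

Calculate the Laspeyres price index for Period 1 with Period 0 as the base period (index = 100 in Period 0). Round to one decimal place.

71.4

Laspeyres price index uses base-period quantities as weights.
ΣP(Period 1)·Q(Period 0) = 0.97×337 + 5.32×20 + 360.58×10 = 326.89 + 106.4 + 3605.8 = 4039.09
ΣP(Period 0)·Q(Period 0) = 1.35×337 + 4.20×20 + 511.63×10 = 454.95 + 84 + 5116.3 = 5655.25
Index = 4039.09 / 5655.25 × 100 = 71.4220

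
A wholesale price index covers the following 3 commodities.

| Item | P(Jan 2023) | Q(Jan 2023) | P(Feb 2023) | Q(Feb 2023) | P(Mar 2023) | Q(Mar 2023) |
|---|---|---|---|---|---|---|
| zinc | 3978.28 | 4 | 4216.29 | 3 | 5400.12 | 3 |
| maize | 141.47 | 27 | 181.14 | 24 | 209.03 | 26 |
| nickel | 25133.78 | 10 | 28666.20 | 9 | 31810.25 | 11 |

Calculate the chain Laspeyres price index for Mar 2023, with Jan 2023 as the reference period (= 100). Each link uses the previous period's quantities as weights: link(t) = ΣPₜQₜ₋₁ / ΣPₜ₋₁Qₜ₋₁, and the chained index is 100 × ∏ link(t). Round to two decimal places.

Link Jan 2023→Feb 2023:
ΣP(Feb 2023)Q(Jan 2023) = 4216.29×4 + 181.14×27 + 28666.20×10 = 16865.16 + 4890.78 + 286662 = 308417.94
ΣP(Jan 2023)Q(Jan 2023) = 3978.28×4 + 141.47×27 + 25133.78×10 = 15913.12 + 3819.69 + 251337.8 = 271070.61
link = 308417.94/271070.61 = 1.137777
Link Feb 2023→Mar 2023:
ΣP(Mar 2023)Q(Feb 2023) = 5400.12×3 + 209.03×24 + 31810.25×9 = 16200.36 + 5016.72 + 286292.25 = 307509.33
ΣP(Feb 2023)Q(Feb 2023) = 4216.29×3 + 181.14×24 + 28666.20×9 = 12648.87 + 4347.36 + 257995.8 = 274992.03
link = 307509.33/274992.03 = 1.118248
Chained index = 100 × 1.137777 × 1.118248 = 127.2317

127.23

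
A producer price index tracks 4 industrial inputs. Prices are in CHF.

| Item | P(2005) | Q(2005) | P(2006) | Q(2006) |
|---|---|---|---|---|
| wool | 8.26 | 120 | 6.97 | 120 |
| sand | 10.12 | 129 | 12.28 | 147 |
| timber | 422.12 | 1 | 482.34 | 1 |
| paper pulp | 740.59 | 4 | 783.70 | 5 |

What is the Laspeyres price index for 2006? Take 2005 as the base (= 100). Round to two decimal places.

Laspeyres price index uses base-period quantities as weights.
ΣP(2006)·Q(2005) = 6.97×120 + 12.28×129 + 482.34×1 + 783.70×4 = 836.4 + 1584.12 + 482.34 + 3134.8 = 6037.66
ΣP(2005)·Q(2005) = 8.26×120 + 10.12×129 + 422.12×1 + 740.59×4 = 991.2 + 1305.48 + 422.12 + 2962.36 = 5681.16
Index = 6037.66 / 5681.16 × 100 = 106.2751

106.28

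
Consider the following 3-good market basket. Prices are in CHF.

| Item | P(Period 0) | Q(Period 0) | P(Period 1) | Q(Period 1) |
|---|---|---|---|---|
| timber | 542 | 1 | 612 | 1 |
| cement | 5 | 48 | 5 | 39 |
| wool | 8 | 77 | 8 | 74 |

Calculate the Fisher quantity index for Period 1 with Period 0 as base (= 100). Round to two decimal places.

Laspeyres component (base-period weights):
ΣP(Period 0)Q(Period 1) = 542×1 + 5×39 + 8×74 = 542 + 195 + 592 = 1329
ΣP(Period 0)Q(Period 0) = 542×1 + 5×48 + 8×77 = 542 + 240 + 616 = 1398
L = 1329 / 1398 × 100 = 95.0644
Paasche component (current-period weights):
ΣP(Period 1)Q(Period 1) = 612×1 + 5×39 + 8×74 = 612 + 195 + 592 = 1399
ΣP(Period 1)Q(Period 0) = 612×1 + 5×48 + 8×77 = 612 + 240 + 616 = 1468
P = 1399 / 1468 × 100 = 95.2997
Fisher = √(L × P) = √(95.0644 × 95.2997) = 95.1820

95.18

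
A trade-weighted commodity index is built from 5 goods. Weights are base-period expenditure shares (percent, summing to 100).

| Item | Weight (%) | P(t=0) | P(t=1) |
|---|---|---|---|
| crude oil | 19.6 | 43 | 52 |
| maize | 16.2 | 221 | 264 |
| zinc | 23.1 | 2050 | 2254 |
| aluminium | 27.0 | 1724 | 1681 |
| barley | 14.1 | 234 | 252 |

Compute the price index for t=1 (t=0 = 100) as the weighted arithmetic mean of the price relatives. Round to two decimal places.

crude oil: 19.6 × (52/43) = 19.6 × 1.209302 = 23.7023
maize: 16.2 × (264/221) = 16.2 × 1.194570 = 19.3520
zinc: 23.1 × (2254/2050) = 23.1 × 1.099512 = 25.3987
aluminium: 27.0 × (1681/1724) = 27.0 × 0.975058 = 26.3266
barley: 14.1 × (252/234) = 14.1 × 1.076923 = 15.1846
Index = Σ wᵢ·(p₁ᵢ/p₀ᵢ) = 23.7023 + 19.3520 + 25.3987 + 26.3266 + 15.1846 = 109.9643

109.96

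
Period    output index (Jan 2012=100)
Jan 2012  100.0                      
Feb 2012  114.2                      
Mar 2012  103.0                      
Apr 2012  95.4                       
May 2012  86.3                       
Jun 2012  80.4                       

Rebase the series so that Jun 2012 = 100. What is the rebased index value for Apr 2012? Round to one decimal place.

Rebased(Apr 2012) = 95.4 / 80.4 × 100 = 118.6567

118.7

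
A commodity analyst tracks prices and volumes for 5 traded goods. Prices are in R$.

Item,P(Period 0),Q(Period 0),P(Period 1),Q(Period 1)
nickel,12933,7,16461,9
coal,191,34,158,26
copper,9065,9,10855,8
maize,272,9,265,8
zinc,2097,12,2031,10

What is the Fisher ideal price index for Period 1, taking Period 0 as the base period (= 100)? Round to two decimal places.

Laspeyres component (base-period weights):
ΣP(Period 1)Q(Period 0) = 16461×7 + 158×34 + 10855×9 + 265×9 + 2031×12 = 115227 + 5372 + 97695 + 2385 + 24372 = 245051
ΣP(Period 0)Q(Period 0) = 12933×7 + 191×34 + 9065×9 + 272×9 + 2097×12 = 90531 + 6494 + 81585 + 2448 + 25164 = 206222
L = 245051 / 206222 × 100 = 118.8287
Paasche component (current-period weights):
ΣP(Period 1)Q(Period 1) = 16461×9 + 158×26 + 10855×8 + 265×8 + 2031×10 = 148149 + 4108 + 86840 + 2120 + 20310 = 261527
ΣP(Period 0)Q(Period 1) = 12933×9 + 191×26 + 9065×8 + 272×8 + 2097×10 = 116397 + 4966 + 72520 + 2176 + 20970 = 217029
P = 261527 / 217029 × 100 = 120.5033
Fisher = √(L × P) = √(118.8287 × 120.5033) = 119.6631

119.66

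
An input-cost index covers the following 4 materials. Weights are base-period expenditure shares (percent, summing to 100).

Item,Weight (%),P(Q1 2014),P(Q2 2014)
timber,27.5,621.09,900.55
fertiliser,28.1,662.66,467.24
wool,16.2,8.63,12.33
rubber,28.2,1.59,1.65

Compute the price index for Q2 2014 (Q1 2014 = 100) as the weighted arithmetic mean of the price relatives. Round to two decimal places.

timber: 27.5 × (900.55/621.09) = 27.5 × 1.449951 = 39.8736
fertiliser: 28.1 × (467.24/662.66) = 28.1 × 0.705098 = 19.8132
wool: 16.2 × (12.33/8.63) = 16.2 × 1.428737 = 23.1455
rubber: 28.2 × (1.65/1.59) = 28.2 × 1.037736 = 29.2642
Index = Σ wᵢ·(p₁ᵢ/p₀ᵢ) = 39.8736 + 19.8132 + 23.1455 + 29.2642 = 112.0966

112.10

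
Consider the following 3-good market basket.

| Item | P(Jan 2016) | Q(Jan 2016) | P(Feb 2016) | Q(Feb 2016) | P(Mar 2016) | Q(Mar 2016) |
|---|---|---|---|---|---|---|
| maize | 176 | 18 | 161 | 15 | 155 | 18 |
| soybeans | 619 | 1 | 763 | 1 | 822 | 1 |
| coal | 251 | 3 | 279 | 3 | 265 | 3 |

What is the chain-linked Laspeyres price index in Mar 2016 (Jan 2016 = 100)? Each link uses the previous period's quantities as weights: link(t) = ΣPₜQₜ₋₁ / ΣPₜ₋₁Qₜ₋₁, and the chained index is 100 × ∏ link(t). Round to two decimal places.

97.27

Link Jan 2016→Feb 2016:
ΣP(Feb 2016)Q(Jan 2016) = 161×18 + 763×1 + 279×3 = 2898 + 763 + 837 = 4498
ΣP(Jan 2016)Q(Jan 2016) = 176×18 + 619×1 + 251×3 = 3168 + 619 + 753 = 4540
link = 4498/4540 = 0.990749
Link Feb 2016→Mar 2016:
ΣP(Mar 2016)Q(Feb 2016) = 155×15 + 822×1 + 265×3 = 2325 + 822 + 795 = 3942
ΣP(Feb 2016)Q(Feb 2016) = 161×15 + 763×1 + 279×3 = 2415 + 763 + 837 = 4015
link = 3942/4015 = 0.981818
Chained index = 100 × 0.990749 × 0.981818 = 97.2735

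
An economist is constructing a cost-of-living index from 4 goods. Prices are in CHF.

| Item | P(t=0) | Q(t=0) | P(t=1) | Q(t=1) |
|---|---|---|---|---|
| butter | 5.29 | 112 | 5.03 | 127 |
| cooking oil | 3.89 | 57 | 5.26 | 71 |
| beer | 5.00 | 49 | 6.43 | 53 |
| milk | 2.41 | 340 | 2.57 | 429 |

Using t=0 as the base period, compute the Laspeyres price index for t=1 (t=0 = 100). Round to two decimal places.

109.23

Laspeyres price index uses base-period quantities as weights.
ΣP(t=1)·Q(t=0) = 5.03×112 + 5.26×57 + 6.43×49 + 2.57×340 = 563.36 + 299.82 + 315.07 + 873.8 = 2052.05
ΣP(t=0)·Q(t=0) = 5.29×112 + 3.89×57 + 5.00×49 + 2.41×340 = 592.48 + 221.73 + 245 + 819.4 = 1878.61
Index = 2052.05 / 1878.61 × 100 = 109.2324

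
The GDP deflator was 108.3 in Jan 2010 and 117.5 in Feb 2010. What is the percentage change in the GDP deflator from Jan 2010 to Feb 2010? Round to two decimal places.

8.49%

Change = (117.5 − 108.3) / 108.3 × 100
       = 9.2 / 108.3 × 100 = 8.4949%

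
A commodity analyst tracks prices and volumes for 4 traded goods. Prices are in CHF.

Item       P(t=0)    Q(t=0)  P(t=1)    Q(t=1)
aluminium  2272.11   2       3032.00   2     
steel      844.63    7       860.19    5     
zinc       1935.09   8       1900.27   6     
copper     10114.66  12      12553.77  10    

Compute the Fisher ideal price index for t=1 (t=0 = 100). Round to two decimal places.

Laspeyres component (base-period weights):
ΣP(t=1)Q(t=0) = 3032.00×2 + 860.19×7 + 1900.27×8 + 12553.77×12 = 6064 + 6021.33 + 15202.16 + 150645.24 = 177932.73
ΣP(t=0)Q(t=0) = 2272.11×2 + 844.63×7 + 1935.09×8 + 10114.66×12 = 4544.22 + 5912.41 + 15480.72 + 121375.92 = 147313.27
L = 177932.73 / 147313.27 × 100 = 120.7853
Paasche component (current-period weights):
ΣP(t=1)Q(t=1) = 3032.00×2 + 860.19×5 + 1900.27×6 + 12553.77×10 = 6064 + 4300.95 + 11401.62 + 125537.7 = 147304.27
ΣP(t=0)Q(t=1) = 2272.11×2 + 844.63×5 + 1935.09×6 + 10114.66×10 = 4544.22 + 4223.15 + 11610.54 + 101146.6 = 121524.51
P = 147304.27 / 121524.51 × 100 = 121.2136
Fisher = √(L × P) = √(120.7853 × 121.2136) = 120.9993

121.00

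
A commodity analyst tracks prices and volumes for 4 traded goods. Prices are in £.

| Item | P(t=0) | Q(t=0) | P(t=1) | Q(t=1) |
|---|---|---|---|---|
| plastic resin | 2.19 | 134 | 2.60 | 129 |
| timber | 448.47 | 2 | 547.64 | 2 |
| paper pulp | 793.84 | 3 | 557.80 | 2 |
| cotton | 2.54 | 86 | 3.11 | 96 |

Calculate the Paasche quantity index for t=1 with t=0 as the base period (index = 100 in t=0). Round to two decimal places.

84.05

Paasche quantity index uses current-period prices as weights.
ΣP(t=1)·Q(t=1) = 2.60×129 + 547.64×2 + 557.80×2 + 3.11×96 = 335.4 + 1095.28 + 1115.6 + 298.56 = 2844.84
ΣP(t=1)·Q(t=0) = 2.60×134 + 547.64×2 + 557.80×3 + 3.11×86 = 348.4 + 1095.28 + 1673.4 + 267.46 = 3384.54
Index = 2844.84 / 3384.54 × 100 = 84.0540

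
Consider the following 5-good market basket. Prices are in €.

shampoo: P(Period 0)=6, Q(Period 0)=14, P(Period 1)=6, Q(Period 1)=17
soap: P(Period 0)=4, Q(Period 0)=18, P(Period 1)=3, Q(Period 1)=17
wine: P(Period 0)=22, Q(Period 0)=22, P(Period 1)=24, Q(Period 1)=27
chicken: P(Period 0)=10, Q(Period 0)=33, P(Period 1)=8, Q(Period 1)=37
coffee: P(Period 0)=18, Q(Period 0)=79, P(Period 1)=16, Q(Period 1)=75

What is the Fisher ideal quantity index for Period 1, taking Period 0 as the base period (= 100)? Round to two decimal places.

104.27

Laspeyres component (base-period weights):
ΣP(Period 0)Q(Period 1) = 6×17 + 4×17 + 22×27 + 10×37 + 18×75 = 102 + 68 + 594 + 370 + 1350 = 2484
ΣP(Period 0)Q(Period 0) = 6×14 + 4×18 + 22×22 + 10×33 + 18×79 = 84 + 72 + 484 + 330 + 1422 = 2392
L = 2484 / 2392 × 100 = 103.8462
Paasche component (current-period weights):
ΣP(Period 1)Q(Period 1) = 6×17 + 3×17 + 24×27 + 8×37 + 16×75 = 102 + 51 + 648 + 296 + 1200 = 2297
ΣP(Period 1)Q(Period 0) = 6×14 + 3×18 + 24×22 + 8×33 + 16×79 = 84 + 54 + 528 + 264 + 1264 = 2194
P = 2297 / 2194 × 100 = 104.6946
Fisher = √(L × P) = √(103.8462 × 104.6946) = 104.2695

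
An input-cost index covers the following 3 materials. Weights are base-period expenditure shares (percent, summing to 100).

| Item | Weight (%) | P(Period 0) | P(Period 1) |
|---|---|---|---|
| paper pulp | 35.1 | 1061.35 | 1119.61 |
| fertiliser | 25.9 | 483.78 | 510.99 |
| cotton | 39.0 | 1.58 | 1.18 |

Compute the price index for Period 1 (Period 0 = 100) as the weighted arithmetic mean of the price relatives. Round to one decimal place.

paper pulp: 35.1 × (1119.61/1061.35) = 35.1 × 1.054892 = 37.0267
fertiliser: 25.9 × (510.99/483.78) = 25.9 × 1.056245 = 27.3567
cotton: 39.0 × (1.18/1.58) = 39.0 × 0.746835 = 29.1266
Index = Σ wᵢ·(p₁ᵢ/p₀ᵢ) = 37.0267 + 27.3567 + 29.1266 = 93.5100

93.5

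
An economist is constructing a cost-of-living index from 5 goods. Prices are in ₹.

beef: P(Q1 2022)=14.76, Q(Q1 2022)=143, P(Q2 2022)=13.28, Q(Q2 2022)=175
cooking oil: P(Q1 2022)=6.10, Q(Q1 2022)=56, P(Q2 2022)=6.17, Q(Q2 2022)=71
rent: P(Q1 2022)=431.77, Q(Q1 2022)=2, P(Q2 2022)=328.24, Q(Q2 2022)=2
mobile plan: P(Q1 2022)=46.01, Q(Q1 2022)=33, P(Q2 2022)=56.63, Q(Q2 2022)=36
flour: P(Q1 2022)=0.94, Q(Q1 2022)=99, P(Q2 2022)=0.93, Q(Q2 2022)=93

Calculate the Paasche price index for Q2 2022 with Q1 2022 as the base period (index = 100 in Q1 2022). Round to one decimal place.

98.6

Paasche price index uses current-period quantities as weights.
ΣP(Q2 2022)·Q(Q2 2022) = 13.28×175 + 6.17×71 + 328.24×2 + 56.63×36 + 0.93×93 = 2324 + 438.07 + 656.48 + 2038.68 + 86.49 = 5543.72
ΣP(Q1 2022)·Q(Q2 2022) = 14.76×175 + 6.10×71 + 431.77×2 + 46.01×36 + 0.94×93 = 2583 + 433.1 + 863.54 + 1656.36 + 87.42 = 5623.42
Index = 5543.72 / 5623.42 × 100 = 98.5827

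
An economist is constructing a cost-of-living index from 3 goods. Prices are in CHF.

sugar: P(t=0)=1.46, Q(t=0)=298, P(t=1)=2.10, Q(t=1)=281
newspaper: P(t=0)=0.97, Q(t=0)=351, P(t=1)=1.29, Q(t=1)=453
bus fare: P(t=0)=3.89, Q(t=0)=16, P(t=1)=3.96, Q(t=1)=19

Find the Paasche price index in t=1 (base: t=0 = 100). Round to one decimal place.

Paasche price index uses current-period quantities as weights.
ΣP(t=1)·Q(t=1) = 2.10×281 + 1.29×453 + 3.96×19 = 590.1 + 584.37 + 75.24 = 1249.71
ΣP(t=0)·Q(t=1) = 1.46×281 + 0.97×453 + 3.89×19 = 410.26 + 439.41 + 73.91 = 923.58
Index = 1249.71 / 923.58 × 100 = 135.3115

135.3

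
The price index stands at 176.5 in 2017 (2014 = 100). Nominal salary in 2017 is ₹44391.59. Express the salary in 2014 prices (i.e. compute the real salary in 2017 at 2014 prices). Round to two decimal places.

25151.04

Real = Nominal ÷ (Index/100) = 44391.59 ÷ (176.5/100)
     = 44391.59 ÷ 1.765 = 25151.0425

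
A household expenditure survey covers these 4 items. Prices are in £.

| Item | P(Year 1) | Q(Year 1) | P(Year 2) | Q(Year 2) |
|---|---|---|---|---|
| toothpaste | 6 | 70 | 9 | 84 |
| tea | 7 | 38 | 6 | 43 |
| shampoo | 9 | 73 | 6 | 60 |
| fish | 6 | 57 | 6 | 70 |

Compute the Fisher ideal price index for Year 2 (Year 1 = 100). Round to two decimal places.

Laspeyres component (base-period weights):
ΣP(Year 2)Q(Year 1) = 9×70 + 6×38 + 6×73 + 6×57 = 630 + 228 + 438 + 342 = 1638
ΣP(Year 1)Q(Year 1) = 6×70 + 7×38 + 9×73 + 6×57 = 420 + 266 + 657 + 342 = 1685
L = 1638 / 1685 × 100 = 97.2107
Paasche component (current-period weights):
ΣP(Year 2)Q(Year 2) = 9×84 + 6×43 + 6×60 + 6×70 = 756 + 258 + 360 + 420 = 1794
ΣP(Year 1)Q(Year 2) = 6×84 + 7×43 + 9×60 + 6×70 = 504 + 301 + 540 + 420 = 1765
P = 1794 / 1765 × 100 = 101.6431
Fisher = √(L × P) = √(97.2107 × 101.6431) = 99.4022

99.40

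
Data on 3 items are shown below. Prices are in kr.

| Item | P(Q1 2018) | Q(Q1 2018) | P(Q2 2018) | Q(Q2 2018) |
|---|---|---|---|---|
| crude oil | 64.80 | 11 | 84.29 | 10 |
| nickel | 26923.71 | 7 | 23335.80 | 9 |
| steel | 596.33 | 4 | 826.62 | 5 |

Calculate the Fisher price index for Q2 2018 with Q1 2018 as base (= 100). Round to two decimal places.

Laspeyres component (base-period weights):
ΣP(Q2 2018)Q(Q1 2018) = 84.29×11 + 23335.80×7 + 826.62×4 = 927.19 + 163350.6 + 3306.48 = 167584.27
ΣP(Q1 2018)Q(Q1 2018) = 64.80×11 + 26923.71×7 + 596.33×4 = 712.8 + 188465.97 + 2385.32 = 191564.09
L = 167584.27 / 191564.09 × 100 = 87.4821
Paasche component (current-period weights):
ΣP(Q2 2018)Q(Q2 2018) = 84.29×10 + 23335.80×9 + 826.62×5 = 842.9 + 210022.2 + 4133.1 = 214998.2
ΣP(Q1 2018)Q(Q2 2018) = 64.80×10 + 26923.71×9 + 596.33×5 = 648 + 242313.39 + 2981.65 = 245943.04
P = 214998.2 / 245943.04 × 100 = 87.4179
Fisher = √(L × P) = √(87.4821 × 87.4179) = 87.4500

87.45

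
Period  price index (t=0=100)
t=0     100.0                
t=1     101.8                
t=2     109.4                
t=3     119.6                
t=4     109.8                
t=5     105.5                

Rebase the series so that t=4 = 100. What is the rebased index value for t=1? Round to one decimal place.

Rebased(t=1) = 101.8 / 109.8 × 100 = 92.7140

92.7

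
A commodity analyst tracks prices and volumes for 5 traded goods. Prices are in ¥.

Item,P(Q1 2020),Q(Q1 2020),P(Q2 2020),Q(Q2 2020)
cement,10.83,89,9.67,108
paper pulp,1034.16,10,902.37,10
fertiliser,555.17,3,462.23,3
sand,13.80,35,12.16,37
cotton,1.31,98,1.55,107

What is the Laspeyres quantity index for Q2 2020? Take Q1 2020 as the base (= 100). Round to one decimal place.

101.8

Laspeyres quantity index uses base-period prices as weights.
ΣP(Q1 2020)·Q(Q2 2020) = 10.83×108 + 1034.16×10 + 555.17×3 + 13.80×37 + 1.31×107 = 1169.64 + 10341.6 + 1665.51 + 510.6 + 140.17 = 13827.52
ΣP(Q1 2020)·Q(Q1 2020) = 10.83×89 + 1034.16×10 + 555.17×3 + 13.80×35 + 1.31×98 = 963.87 + 10341.6 + 1665.51 + 483 + 128.38 = 13582.36
Index = 13827.52 / 13582.36 × 100 = 101.8050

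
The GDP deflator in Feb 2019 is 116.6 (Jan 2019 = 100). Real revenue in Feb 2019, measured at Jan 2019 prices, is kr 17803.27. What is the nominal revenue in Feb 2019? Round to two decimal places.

20758.61

Nominal = Real × (Index/100) = 17803.27 × (116.6/100)
        = 17803.27 × 1.166 = 20758.6128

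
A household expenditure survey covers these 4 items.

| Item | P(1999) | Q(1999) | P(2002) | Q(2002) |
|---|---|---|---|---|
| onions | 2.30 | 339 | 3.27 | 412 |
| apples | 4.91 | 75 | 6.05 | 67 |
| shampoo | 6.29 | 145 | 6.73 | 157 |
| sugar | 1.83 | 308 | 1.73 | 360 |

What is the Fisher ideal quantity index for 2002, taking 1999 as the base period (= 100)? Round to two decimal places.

111.58

Laspeyres component (base-period weights):
ΣP(1999)Q(2002) = 2.30×412 + 4.91×67 + 6.29×157 + 1.83×360 = 947.6 + 328.97 + 987.53 + 658.8 = 2922.9
ΣP(1999)Q(1999) = 2.30×339 + 4.91×75 + 6.29×145 + 1.83×308 = 779.7 + 368.25 + 912.05 + 563.64 = 2623.64
L = 2922.9 / 2623.64 × 100 = 111.4063
Paasche component (current-period weights):
ΣP(2002)Q(2002) = 3.27×412 + 6.05×67 + 6.73×157 + 1.73×360 = 1347.24 + 405.35 + 1056.61 + 622.8 = 3432
ΣP(2002)Q(1999) = 3.27×339 + 6.05×75 + 6.73×145 + 1.73×308 = 1108.53 + 453.75 + 975.85 + 532.84 = 3070.97
P = 3432 / 3070.97 × 100 = 111.7562
Fisher = √(L × P) = √(111.4063 × 111.7562) = 111.5811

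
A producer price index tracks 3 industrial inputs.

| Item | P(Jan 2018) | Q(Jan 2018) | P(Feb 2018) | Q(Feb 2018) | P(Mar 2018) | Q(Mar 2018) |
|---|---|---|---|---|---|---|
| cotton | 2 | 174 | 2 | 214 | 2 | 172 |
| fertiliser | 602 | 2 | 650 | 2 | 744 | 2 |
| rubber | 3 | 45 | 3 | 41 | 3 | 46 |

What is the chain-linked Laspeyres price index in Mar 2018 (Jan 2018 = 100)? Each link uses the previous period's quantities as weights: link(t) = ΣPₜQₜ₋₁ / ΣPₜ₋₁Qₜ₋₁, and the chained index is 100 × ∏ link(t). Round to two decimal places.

116.43

Link Jan 2018→Feb 2018:
ΣP(Feb 2018)Q(Jan 2018) = 2×174 + 650×2 + 3×45 = 348 + 1300 + 135 = 1783
ΣP(Jan 2018)Q(Jan 2018) = 2×174 + 602×2 + 3×45 = 348 + 1204 + 135 = 1687
link = 1783/1687 = 1.056906
Link Feb 2018→Mar 2018:
ΣP(Mar 2018)Q(Feb 2018) = 2×214 + 744×2 + 3×41 = 428 + 1488 + 123 = 2039
ΣP(Feb 2018)Q(Feb 2018) = 2×214 + 650×2 + 3×41 = 428 + 1300 + 123 = 1851
link = 2039/1851 = 1.101567
Chained index = 100 × 1.056906 × 1.101567 = 116.4252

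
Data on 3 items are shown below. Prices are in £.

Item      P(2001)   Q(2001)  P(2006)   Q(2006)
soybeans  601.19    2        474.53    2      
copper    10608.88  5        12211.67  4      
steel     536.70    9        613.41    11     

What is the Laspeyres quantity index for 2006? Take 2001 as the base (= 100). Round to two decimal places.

83.86

Laspeyres quantity index uses base-period prices as weights.
ΣP(2001)·Q(2006) = 601.19×2 + 10608.88×4 + 536.70×11 = 1202.38 + 42435.52 + 5903.7 = 49541.6
ΣP(2001)·Q(2001) = 601.19×2 + 10608.88×5 + 536.70×9 = 1202.38 + 53044.4 + 4830.3 = 59077.08
Index = 49541.6 / 59077.08 × 100 = 83.8593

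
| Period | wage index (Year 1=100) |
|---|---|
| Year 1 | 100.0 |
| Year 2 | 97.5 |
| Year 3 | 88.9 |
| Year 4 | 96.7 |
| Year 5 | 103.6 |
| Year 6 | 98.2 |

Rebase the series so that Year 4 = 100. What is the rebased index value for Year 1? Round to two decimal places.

Rebased(Year 1) = 100.0 / 96.7 × 100 = 103.4126

103.41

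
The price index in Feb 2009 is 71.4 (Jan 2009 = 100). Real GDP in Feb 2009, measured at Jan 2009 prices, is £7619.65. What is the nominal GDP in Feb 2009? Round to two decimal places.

5440.43

Nominal = Real × (Index/100) = 7619.65 × (71.4/100)
        = 7619.65 × 0.714 = 5440.4301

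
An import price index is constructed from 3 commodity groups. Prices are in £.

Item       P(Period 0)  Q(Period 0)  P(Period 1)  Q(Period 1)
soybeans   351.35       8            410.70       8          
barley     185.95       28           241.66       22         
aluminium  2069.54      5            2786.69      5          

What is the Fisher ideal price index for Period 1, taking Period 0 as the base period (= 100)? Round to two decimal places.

130.62

Laspeyres component (base-period weights):
ΣP(Period 1)Q(Period 0) = 410.70×8 + 241.66×28 + 2786.69×5 = 3285.6 + 6766.48 + 13933.45 = 23985.53
ΣP(Period 0)Q(Period 0) = 351.35×8 + 185.95×28 + 2069.54×5 = 2810.8 + 5206.6 + 10347.7 = 18365.1
L = 23985.53 / 18365.1 × 100 = 130.6039
Paasche component (current-period weights):
ΣP(Period 1)Q(Period 1) = 410.70×8 + 241.66×22 + 2786.69×5 = 3285.6 + 5316.52 + 13933.45 = 22535.57
ΣP(Period 0)Q(Period 1) = 351.35×8 + 185.95×22 + 2069.54×5 = 2810.8 + 4090.9 + 10347.7 = 17249.4
P = 22535.57 / 17249.4 × 100 = 130.6455
Fisher = √(L × P) = √(130.6039 × 130.6455) = 130.6247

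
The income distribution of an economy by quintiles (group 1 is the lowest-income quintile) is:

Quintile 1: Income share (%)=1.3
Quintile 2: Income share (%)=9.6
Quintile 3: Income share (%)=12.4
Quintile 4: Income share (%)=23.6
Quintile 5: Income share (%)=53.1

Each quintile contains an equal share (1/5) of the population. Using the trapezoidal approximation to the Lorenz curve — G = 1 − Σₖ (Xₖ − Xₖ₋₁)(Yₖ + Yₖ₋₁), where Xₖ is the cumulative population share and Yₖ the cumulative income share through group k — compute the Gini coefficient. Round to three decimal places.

0.470

Cumulative income shares Yₖ: 0.0130, 0.1090, 0.2330, 0.4690, 1.0000
Σ (Xₖ−Xₖ₋₁)(Yₖ+Yₖ₋₁) = (1/5)(0.0130+0.0000) + (1/5)(0.1090+0.0130) + (1/5)(0.2330+0.1090) + (1/5)(0.4690+0.2330) + (1/5)(1.0000+0.4690)
  = 0.0026 + 0.0244 + 0.0684 + 0.1404 + 0.2938 = 0.5296
G = 1 − 0.5296 = 0.4704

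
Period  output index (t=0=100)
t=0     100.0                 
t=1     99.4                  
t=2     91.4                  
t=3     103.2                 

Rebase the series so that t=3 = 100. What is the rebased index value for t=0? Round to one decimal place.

Rebased(t=0) = 100.0 / 103.2 × 100 = 96.8992

96.9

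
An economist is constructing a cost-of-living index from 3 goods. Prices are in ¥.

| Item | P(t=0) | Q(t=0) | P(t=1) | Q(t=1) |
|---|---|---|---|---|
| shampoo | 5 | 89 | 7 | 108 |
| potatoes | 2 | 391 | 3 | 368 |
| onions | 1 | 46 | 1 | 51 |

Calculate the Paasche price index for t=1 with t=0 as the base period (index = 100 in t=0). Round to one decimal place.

144.0

Paasche price index uses current-period quantities as weights.
ΣP(t=1)·Q(t=1) = 7×108 + 3×368 + 1×51 = 756 + 1104 + 51 = 1911
ΣP(t=0)·Q(t=1) = 5×108 + 2×368 + 1×51 = 540 + 736 + 51 = 1327
Index = 1911 / 1327 × 100 = 144.0090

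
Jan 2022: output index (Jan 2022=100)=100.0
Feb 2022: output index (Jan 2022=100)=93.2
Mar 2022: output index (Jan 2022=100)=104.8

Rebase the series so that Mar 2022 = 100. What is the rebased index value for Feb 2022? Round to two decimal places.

88.93

Rebased(Feb 2022) = 93.2 / 104.8 × 100 = 88.9313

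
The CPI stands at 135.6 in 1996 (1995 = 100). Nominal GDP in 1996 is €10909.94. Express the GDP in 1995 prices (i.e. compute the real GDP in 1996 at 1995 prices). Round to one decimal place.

Real = Nominal ÷ (Index/100) = 10909.94 ÷ (135.6/100)
     = 10909.94 ÷ 1.356 = 8045.6785

8045.7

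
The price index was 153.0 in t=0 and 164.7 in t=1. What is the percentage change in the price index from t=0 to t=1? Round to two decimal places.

7.65%

Change = (164.7 − 153.0) / 153.0 × 100
       = 11.7 / 153.0 × 100 = 7.6471%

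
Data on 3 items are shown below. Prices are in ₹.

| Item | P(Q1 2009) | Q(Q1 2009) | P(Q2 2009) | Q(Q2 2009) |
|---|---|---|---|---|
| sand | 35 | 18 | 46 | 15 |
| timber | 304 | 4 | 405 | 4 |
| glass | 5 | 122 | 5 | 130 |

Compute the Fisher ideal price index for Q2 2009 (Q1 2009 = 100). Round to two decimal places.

Laspeyres component (base-period weights):
ΣP(Q2 2009)Q(Q1 2009) = 46×18 + 405×4 + 5×122 = 828 + 1620 + 610 = 3058
ΣP(Q1 2009)Q(Q1 2009) = 35×18 + 304×4 + 5×122 = 630 + 1216 + 610 = 2456
L = 3058 / 2456 × 100 = 124.5114
Paasche component (current-period weights):
ΣP(Q2 2009)Q(Q2 2009) = 46×15 + 405×4 + 5×130 = 690 + 1620 + 650 = 2960
ΣP(Q1 2009)Q(Q2 2009) = 35×15 + 304×4 + 5×130 = 525 + 1216 + 650 = 2391
P = 2960 / 2391 × 100 = 123.7976
Fisher = √(L × P) = √(124.5114 × 123.7976) = 124.1540

124.15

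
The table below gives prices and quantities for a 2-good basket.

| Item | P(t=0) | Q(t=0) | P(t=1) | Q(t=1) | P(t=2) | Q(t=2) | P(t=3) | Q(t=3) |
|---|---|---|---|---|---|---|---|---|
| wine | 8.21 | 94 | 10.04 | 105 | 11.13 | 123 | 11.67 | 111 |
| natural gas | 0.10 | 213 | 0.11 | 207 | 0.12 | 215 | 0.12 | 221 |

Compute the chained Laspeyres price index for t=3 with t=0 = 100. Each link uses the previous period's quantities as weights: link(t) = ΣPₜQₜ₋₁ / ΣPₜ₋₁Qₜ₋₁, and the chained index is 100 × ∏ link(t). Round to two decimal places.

Link t=0→t=1:
ΣP(t=1)Q(t=0) = 10.04×94 + 0.11×213 = 943.76 + 23.43 = 967.19
ΣP(t=0)Q(t=0) = 8.21×94 + 0.10×213 = 771.74 + 21.3 = 793.04
link = 967.19/793.04 = 1.219598
Link t=1→t=2:
ΣP(t=2)Q(t=1) = 11.13×105 + 0.12×207 = 1168.65 + 24.84 = 1193.49
ΣP(t=1)Q(t=1) = 10.04×105 + 0.11×207 = 1054.2 + 22.77 = 1076.97
link = 1193.49/1076.97 = 1.108192
Link t=2→t=3:
ΣP(t=3)Q(t=2) = 11.67×123 + 0.12×215 = 1435.41 + 25.8 = 1461.21
ΣP(t=2)Q(t=2) = 11.13×123 + 0.12×215 = 1368.99 + 25.8 = 1394.79
link = 1461.21/1394.79 = 1.047620
Chained index = 100 × 1.219598 × 1.108192 × 1.047620 = 141.5910

141.59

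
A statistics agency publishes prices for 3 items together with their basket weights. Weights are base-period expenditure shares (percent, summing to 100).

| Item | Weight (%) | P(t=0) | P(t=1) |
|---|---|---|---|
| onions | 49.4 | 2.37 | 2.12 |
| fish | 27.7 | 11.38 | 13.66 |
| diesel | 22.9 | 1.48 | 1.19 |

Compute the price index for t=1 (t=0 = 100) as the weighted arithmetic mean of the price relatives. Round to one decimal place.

95.9

onions: 49.4 × (2.12/2.37) = 49.4 × 0.894515 = 44.1890
fish: 27.7 × (13.66/11.38) = 27.7 × 1.200351 = 33.2497
diesel: 22.9 × (1.19/1.48) = 22.9 × 0.804054 = 18.4128
Index = Σ wᵢ·(p₁ᵢ/p₀ᵢ) = 44.1890 + 33.2497 + 18.4128 = 95.8516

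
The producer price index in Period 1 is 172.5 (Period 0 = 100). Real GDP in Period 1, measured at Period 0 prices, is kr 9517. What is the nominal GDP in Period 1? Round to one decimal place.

16416.8

Nominal = Real × (Index/100) = 9517 × (172.5/100)
        = 9517 × 1.725 = 16416.8250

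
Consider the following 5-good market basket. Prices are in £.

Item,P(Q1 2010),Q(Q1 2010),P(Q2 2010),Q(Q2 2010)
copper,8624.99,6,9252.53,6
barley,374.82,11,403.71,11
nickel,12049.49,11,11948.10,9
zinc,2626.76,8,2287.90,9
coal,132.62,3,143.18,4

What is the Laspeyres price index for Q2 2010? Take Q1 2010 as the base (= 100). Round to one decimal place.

100.1

Laspeyres price index uses base-period quantities as weights.
ΣP(Q2 2010)·Q(Q1 2010) = 9252.53×6 + 403.71×11 + 11948.10×11 + 2287.90×8 + 143.18×3 = 55515.18 + 4440.81 + 131429.1 + 18303.2 + 429.54 = 210117.83
ΣP(Q1 2010)·Q(Q1 2010) = 8624.99×6 + 374.82×11 + 12049.49×11 + 2626.76×8 + 132.62×3 = 51749.94 + 4123.02 + 132544.39 + 21014.08 + 397.86 = 209829.29
Index = 210117.83 / 209829.29 × 100 = 100.1375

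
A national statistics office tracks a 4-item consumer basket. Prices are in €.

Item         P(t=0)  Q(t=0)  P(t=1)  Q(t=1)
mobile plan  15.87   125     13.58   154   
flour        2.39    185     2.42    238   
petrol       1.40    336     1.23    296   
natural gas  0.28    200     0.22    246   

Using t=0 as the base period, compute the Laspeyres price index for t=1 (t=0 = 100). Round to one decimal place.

Laspeyres price index uses base-period quantities as weights.
ΣP(t=1)·Q(t=0) = 13.58×125 + 2.42×185 + 1.23×336 + 0.22×200 = 1697.5 + 447.7 + 413.28 + 44 = 2602.48
ΣP(t=0)·Q(t=0) = 15.87×125 + 2.39×185 + 1.40×336 + 0.28×200 = 1983.75 + 442.15 + 470.4 + 56 = 2952.3
Index = 2602.48 / 2952.3 × 100 = 88.1509

88.2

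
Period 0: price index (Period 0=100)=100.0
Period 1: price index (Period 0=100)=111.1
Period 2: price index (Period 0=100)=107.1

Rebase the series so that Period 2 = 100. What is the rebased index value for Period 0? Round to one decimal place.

Rebased(Period 0) = 100.0 / 107.1 × 100 = 93.3707

93.4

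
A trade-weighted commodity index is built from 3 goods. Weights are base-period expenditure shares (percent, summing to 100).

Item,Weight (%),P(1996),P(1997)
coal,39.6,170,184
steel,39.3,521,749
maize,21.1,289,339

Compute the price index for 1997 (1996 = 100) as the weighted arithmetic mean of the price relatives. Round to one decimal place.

coal: 39.6 × (184/170) = 39.6 × 1.082353 = 42.8612
steel: 39.3 × (749/521) = 39.3 × 1.437620 = 56.4985
maize: 21.1 × (339/289) = 21.1 × 1.173010 = 24.7505
Index = Σ wᵢ·(p₁ᵢ/p₀ᵢ) = 42.8612 + 56.4985 + 24.7505 = 124.1102

124.1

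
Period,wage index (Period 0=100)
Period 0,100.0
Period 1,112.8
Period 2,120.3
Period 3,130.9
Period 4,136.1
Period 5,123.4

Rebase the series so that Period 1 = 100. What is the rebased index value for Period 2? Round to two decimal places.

Rebased(Period 2) = 120.3 / 112.8 × 100 = 106.6489

106.65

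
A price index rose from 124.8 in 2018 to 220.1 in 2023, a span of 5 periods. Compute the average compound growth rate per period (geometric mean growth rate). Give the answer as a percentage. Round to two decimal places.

Growth factor = (220.1/124.8)^(1/5) = (1.763622)^(1/5) = 1.120163
Growth rate = 1.120163 − 1 = 0.120163 = 12.0163%

12.02%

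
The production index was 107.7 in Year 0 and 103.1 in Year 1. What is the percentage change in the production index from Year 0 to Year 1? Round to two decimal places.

Change = (103.1 − 107.7) / 107.7 × 100
       = -4.6 / 107.7 × 100 = -4.2711%

-4.27%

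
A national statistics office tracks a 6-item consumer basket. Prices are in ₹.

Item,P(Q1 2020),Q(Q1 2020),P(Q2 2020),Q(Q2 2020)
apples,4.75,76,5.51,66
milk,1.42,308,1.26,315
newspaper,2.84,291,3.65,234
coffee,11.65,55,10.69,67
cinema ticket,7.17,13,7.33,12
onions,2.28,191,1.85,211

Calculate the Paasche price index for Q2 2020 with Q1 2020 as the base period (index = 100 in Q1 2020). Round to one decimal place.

101.3

Paasche price index uses current-period quantities as weights.
ΣP(Q2 2020)·Q(Q2 2020) = 5.51×66 + 1.26×315 + 3.65×234 + 10.69×67 + 7.33×12 + 1.85×211 = 363.66 + 396.9 + 854.1 + 716.23 + 87.96 + 390.35 = 2809.2
ΣP(Q1 2020)·Q(Q2 2020) = 4.75×66 + 1.42×315 + 2.84×234 + 11.65×67 + 7.17×12 + 2.28×211 = 313.5 + 447.3 + 664.56 + 780.55 + 86.04 + 481.08 = 2773.03
Index = 2809.2 / 2773.03 × 100 = 101.3043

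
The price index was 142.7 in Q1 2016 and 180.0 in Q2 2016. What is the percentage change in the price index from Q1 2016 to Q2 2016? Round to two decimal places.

26.14%

Change = (180.0 − 142.7) / 142.7 × 100
       = 37.3 / 142.7 × 100 = 26.1388%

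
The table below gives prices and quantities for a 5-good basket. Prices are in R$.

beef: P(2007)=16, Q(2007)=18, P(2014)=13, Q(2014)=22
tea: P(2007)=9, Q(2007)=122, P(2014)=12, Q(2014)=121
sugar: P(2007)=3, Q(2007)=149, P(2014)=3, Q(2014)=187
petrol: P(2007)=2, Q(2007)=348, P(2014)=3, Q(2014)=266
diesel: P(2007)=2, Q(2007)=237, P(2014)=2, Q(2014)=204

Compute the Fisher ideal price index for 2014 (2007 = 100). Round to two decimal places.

120.55

Laspeyres component (base-period weights):
ΣP(2014)Q(2007) = 13×18 + 12×122 + 3×149 + 3×348 + 2×237 = 234 + 1464 + 447 + 1044 + 474 = 3663
ΣP(2007)Q(2007) = 16×18 + 9×122 + 3×149 + 2×348 + 2×237 = 288 + 1098 + 447 + 696 + 474 = 3003
L = 3663 / 3003 × 100 = 121.9780
Paasche component (current-period weights):
ΣP(2014)Q(2014) = 13×22 + 12×121 + 3×187 + 3×266 + 2×204 = 286 + 1452 + 561 + 798 + 408 = 3505
ΣP(2007)Q(2014) = 16×22 + 9×121 + 3×187 + 2×266 + 2×204 = 352 + 1089 + 561 + 532 + 408 = 2942
P = 3505 / 2942 × 100 = 119.1366
Fisher = √(L × P) = √(121.9780 × 119.1366) = 120.5490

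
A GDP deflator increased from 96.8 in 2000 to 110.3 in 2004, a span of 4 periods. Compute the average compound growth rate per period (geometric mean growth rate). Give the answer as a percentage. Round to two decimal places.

Growth factor = (110.3/96.8)^(1/4) = (1.139463)^(1/4) = 1.033178
Growth rate = 1.033178 − 1 = 0.033178 = 3.3178%

3.32%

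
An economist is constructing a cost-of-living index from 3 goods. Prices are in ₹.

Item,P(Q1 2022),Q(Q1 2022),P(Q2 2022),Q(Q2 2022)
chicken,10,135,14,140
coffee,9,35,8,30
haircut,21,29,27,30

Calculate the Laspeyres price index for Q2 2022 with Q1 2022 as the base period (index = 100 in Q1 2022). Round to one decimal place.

Laspeyres price index uses base-period quantities as weights.
ΣP(Q2 2022)·Q(Q1 2022) = 14×135 + 8×35 + 27×29 = 1890 + 280 + 783 = 2953
ΣP(Q1 2022)·Q(Q1 2022) = 10×135 + 9×35 + 21×29 = 1350 + 315 + 609 = 2274
Index = 2953 / 2274 × 100 = 129.8593

129.9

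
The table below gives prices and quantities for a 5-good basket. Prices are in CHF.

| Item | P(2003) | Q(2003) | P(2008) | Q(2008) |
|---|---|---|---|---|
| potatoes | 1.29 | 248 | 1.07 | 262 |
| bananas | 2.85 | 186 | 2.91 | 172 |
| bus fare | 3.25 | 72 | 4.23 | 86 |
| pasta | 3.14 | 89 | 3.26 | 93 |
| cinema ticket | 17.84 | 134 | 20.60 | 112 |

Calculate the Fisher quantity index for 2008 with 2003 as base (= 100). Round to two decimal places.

Laspeyres component (base-period weights):
ΣP(2003)Q(2008) = 1.29×262 + 2.85×172 + 3.25×86 + 3.14×93 + 17.84×112 = 337.98 + 490.2 + 279.5 + 292.02 + 1998.08 = 3397.78
ΣP(2003)Q(2003) = 1.29×248 + 2.85×186 + 3.25×72 + 3.14×89 + 17.84×134 = 319.92 + 530.1 + 234 + 279.46 + 2390.56 = 3754.04
L = 3397.78 / 3754.04 × 100 = 90.5100
Paasche component (current-period weights):
ΣP(2008)Q(2008) = 1.07×262 + 2.91×172 + 4.23×86 + 3.26×93 + 20.60×112 = 280.34 + 500.52 + 363.78 + 303.18 + 2307.2 = 3755.02
ΣP(2008)Q(2003) = 1.07×248 + 2.91×186 + 4.23×72 + 3.26×89 + 20.60×134 = 265.36 + 541.26 + 304.56 + 290.14 + 2760.4 = 4161.72
P = 3755.02 / 4161.72 × 100 = 90.2276
Fisher = √(L × P) = √(90.5100 × 90.2276) = 90.3687

90.37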